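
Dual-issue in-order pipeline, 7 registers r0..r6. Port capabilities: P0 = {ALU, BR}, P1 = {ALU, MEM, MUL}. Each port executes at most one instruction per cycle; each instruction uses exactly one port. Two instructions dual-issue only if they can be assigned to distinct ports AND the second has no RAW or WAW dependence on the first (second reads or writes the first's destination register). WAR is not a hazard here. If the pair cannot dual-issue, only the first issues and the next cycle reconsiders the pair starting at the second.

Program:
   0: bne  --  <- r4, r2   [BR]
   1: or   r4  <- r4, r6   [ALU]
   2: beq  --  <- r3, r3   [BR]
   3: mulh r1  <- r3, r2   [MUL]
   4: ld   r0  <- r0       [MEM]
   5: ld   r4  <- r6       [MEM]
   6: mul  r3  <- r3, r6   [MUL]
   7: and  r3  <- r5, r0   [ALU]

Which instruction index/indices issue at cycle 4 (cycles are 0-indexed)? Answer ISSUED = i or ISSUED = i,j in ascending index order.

ISSUED = 6

[0] i0/i1  bne+or  -- 2-wide
[1] i2/i3  beq+mulh  -- 2-wide
[2] i4  ld  -- no-port MEM/MEM
[3] i5  ld  -- no-port MEM/MUL
[4] i6  mul  -- WAW r3
[5] i7  and  -- tail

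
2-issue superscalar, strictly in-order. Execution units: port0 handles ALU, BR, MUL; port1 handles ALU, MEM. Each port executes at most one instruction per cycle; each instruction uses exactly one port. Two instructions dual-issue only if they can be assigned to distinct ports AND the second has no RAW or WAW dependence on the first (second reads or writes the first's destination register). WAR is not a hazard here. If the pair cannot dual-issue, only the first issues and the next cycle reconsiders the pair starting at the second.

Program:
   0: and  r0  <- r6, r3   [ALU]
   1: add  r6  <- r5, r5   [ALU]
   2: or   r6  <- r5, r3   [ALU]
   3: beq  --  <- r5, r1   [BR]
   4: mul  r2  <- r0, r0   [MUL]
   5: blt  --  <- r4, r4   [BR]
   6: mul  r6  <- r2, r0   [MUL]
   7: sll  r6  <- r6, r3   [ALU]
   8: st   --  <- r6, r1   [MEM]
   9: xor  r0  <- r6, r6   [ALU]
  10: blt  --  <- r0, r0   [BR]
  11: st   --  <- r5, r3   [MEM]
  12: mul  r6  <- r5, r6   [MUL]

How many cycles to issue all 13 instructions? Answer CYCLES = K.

t=0 i0,i1:and.ALU/add.ALU ; 2-wide
t=1 i2,i3:or.ALU/beq.BR ; 2-wide
t=2 i4:mul.MUL ; no-port MUL/BR
t=3 i5:blt.BR ; no-port BR/MUL
t=4 i6:mul.MUL ; RAW+WAW r6
t=5 i7:sll.ALU ; RAW r6
t=6 i8,i9:st.MEM/xor.ALU ; 2-wide
t=7 i10,i11:blt.BR/st.MEM ; 2-wide
t=8 i12:mul.MUL ; tail

CYCLES = 9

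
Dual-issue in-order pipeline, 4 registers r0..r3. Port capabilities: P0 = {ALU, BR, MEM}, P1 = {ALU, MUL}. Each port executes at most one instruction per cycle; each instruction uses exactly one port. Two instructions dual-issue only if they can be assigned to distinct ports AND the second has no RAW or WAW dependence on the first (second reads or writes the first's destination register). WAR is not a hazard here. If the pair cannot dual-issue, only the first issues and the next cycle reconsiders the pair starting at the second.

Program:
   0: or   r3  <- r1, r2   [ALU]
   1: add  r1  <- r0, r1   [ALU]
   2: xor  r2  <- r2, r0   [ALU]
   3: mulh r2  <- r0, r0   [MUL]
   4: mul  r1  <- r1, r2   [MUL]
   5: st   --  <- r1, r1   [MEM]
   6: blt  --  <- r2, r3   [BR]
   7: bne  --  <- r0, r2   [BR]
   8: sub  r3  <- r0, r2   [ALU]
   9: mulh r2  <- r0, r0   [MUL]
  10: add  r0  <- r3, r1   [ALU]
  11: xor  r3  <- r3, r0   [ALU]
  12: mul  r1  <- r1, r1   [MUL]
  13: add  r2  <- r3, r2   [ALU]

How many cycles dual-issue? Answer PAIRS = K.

PAIRS = 4

c0: i0/i1 or+add  dual
c1: i2 xor  WAW r2
c2: i3 mulh  no-port MUL/MUL
c3: i4 mul  RAW r1
c4: i5 st  no-port MEM/BR
c5: i6 blt  no-port BR/BR
c6: i7/i8 bne+sub  dual
c7: i9/i10 mulh+add  dual
c8: i11/i12 xor+mul  dual
c9: i13 add  tail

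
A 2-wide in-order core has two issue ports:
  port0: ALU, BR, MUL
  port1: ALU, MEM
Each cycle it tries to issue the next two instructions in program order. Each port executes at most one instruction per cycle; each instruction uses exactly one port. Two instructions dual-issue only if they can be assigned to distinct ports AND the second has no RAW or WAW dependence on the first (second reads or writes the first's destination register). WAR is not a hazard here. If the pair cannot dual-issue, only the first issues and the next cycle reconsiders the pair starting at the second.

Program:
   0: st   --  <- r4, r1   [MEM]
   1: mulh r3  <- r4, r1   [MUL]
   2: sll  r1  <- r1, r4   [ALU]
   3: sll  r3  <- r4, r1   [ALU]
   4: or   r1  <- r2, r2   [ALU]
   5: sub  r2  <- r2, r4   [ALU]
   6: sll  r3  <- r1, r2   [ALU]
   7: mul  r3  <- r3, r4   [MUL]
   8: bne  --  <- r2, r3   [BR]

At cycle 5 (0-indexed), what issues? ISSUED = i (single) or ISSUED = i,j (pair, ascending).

ISSUED = 7

[0] i0/i1  st.MEM/mulh.MUL  -- pair
[1] i2  sll.ALU  -- RAW r1
[2] i3/i4  sll.ALU/or.ALU  -- pair
[3] i5  sub.ALU  -- RAW r2
[4] i6  sll.ALU  -- RAW+WAW r3
[5] i7  mul.MUL  -- no-port MUL/BR
[6] i8  bne.BR  -- tail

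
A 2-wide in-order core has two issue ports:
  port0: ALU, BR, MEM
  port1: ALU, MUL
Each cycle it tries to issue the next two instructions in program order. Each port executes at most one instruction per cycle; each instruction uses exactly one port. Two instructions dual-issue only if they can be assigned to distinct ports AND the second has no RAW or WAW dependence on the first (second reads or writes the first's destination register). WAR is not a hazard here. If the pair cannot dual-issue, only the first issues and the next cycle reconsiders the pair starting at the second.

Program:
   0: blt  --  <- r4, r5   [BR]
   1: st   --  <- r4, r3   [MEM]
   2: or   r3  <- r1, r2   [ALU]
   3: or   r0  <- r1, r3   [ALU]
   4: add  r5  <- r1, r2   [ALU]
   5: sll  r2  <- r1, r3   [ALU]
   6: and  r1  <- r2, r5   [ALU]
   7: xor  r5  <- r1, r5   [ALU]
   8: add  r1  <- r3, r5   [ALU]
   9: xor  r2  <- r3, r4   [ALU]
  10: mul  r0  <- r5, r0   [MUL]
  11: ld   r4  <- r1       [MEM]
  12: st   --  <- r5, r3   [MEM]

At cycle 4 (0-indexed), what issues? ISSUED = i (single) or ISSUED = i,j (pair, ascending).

  cy0 -> i0 (blt) no-port BR/MEM
  cy1 -> i1+i2 (st or) dual
  cy2 -> i3+i4 (or add) dual
  cy3 -> i5 (sll) RAW r2
  cy4 -> i6 (and) RAW r1
  cy5 -> i7 (xor) RAW r5
  cy6 -> i8+i9 (add xor) dual
  cy7 -> i10+i11 (mul ld) dual
  cy8 -> i12 (st) tail

ISSUED = 6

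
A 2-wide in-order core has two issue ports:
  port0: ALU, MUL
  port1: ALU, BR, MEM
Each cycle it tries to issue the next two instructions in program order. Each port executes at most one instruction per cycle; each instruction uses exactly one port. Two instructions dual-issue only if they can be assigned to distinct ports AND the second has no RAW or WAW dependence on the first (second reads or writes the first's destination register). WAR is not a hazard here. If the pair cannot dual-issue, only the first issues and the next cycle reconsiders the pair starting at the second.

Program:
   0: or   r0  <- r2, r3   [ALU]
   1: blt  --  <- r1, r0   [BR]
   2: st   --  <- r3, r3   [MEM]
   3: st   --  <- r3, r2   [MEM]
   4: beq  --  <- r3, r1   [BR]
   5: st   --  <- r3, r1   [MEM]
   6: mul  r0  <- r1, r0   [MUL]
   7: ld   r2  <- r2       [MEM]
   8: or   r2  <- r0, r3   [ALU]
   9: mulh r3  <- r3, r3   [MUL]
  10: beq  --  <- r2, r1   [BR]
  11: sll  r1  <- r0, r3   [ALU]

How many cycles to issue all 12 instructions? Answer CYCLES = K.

#0 head=0: or i0 RAW r0
#1 head=1: blt i1 no-port BR/MEM
#2 head=2: st i2 no-port MEM/MEM
#3 head=3: st i3 no-port MEM/BR
#4 head=4: beq i4 no-port BR/MEM
#5 head=5: st+mul i5+i6 pair
#6 head=7: ld i7 WAW r2
#7 head=8: or+mulh i8+i9 pair
#8 head=10: beq+sll i10+i11 pair

CYCLES = 9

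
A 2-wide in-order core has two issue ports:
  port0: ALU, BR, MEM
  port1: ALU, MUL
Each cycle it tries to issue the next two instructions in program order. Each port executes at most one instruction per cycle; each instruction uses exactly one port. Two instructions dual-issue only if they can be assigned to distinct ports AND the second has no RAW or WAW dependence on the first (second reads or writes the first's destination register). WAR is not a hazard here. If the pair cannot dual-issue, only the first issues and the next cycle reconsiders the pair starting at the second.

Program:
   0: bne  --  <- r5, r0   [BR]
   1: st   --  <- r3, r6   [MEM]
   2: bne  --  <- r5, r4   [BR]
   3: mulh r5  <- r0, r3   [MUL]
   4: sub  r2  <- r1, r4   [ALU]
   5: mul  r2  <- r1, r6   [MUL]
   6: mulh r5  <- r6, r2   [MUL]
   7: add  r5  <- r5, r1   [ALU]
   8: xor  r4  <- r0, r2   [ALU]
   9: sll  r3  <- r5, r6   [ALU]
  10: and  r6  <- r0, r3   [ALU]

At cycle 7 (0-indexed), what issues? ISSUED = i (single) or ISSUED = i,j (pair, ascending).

  cy0 -> i0 (bne) no-port BR/MEM
  cy1 -> i1 (st) no-port MEM/BR
  cy2 -> i2+i3 (bne/mulh) 2-wide
  cy3 -> i4 (sub) WAW r2
  cy4 -> i5 (mul) no-port MUL/MUL
  cy5 -> i6 (mulh) RAW+WAW r5
  cy6 -> i7+i8 (add/xor) 2-wide
  cy7 -> i9 (sll) RAW r3
  cy8 -> i10 (and) tail

ISSUED = 9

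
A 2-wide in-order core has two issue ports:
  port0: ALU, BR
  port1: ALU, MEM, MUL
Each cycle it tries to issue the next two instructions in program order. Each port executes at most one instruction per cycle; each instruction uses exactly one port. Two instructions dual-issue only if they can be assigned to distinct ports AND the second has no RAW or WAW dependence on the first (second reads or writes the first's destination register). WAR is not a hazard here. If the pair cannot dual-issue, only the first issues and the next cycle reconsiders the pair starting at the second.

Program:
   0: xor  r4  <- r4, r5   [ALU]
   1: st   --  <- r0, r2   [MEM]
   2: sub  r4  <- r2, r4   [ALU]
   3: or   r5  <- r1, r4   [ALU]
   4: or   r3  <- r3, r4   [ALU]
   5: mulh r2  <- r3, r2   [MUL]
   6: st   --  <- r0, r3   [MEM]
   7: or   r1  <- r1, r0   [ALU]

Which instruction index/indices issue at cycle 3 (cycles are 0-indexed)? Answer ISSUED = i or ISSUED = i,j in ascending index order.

c0: i0&i1 xor+st  pair
c1: i2 sub  RAW r4
c2: i3&i4 or+or  pair
c3: i5 mulh  no-port MUL/MEM
c4: i6&i7 st+or  pair

ISSUED = 5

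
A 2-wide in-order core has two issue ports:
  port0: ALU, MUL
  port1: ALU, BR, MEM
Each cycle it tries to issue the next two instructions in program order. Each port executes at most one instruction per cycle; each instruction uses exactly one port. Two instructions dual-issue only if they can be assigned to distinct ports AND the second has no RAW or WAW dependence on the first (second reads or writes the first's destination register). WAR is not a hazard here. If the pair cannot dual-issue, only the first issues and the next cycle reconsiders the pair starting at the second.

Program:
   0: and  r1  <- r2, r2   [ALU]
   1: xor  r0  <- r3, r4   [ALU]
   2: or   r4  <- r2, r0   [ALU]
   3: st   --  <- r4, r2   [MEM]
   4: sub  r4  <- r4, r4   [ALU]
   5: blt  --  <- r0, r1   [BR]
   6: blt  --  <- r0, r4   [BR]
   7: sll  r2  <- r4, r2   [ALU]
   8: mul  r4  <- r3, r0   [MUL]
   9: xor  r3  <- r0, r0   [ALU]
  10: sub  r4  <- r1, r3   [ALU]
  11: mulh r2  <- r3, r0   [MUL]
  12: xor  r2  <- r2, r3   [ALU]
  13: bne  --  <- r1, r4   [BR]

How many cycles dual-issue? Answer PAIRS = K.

PAIRS = 6

c0: i0,i1 and+xor  pair
c1: i2 or  RAW r4
c2: i3,i4 st+sub  pair
c3: i5 blt  no-port BR/BR
c4: i6,i7 blt+sll  pair
c5: i8,i9 mul+xor  pair
c6: i10,i11 sub+mulh  pair
c7: i12,i13 xor+bne  pair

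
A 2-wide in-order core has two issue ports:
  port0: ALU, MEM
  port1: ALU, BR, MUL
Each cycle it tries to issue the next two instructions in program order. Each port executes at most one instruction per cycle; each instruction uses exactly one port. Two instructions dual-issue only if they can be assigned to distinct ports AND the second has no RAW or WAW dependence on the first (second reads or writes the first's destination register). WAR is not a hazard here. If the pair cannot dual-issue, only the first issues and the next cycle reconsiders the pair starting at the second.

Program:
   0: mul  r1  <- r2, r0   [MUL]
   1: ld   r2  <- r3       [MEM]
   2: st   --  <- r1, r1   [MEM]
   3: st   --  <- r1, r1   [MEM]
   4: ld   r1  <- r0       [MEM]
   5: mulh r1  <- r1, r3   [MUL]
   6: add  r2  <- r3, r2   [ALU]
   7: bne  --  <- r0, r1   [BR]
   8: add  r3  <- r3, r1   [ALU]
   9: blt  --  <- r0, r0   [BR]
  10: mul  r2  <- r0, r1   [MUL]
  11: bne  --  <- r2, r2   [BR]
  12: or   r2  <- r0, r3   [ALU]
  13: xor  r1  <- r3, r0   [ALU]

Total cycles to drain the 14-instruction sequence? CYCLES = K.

t=0 i0,i1:mul.MUL;ld.MEM ; 2-wide
t=1 i2:st.MEM ; no-port MEM/MEM
t=2 i3:st.MEM ; no-port MEM/MEM
t=3 i4:ld.MEM ; RAW+WAW r1
t=4 i5,i6:mulh.MUL;add.ALU ; 2-wide
t=5 i7,i8:bne.BR;add.ALU ; 2-wide
t=6 i9:blt.BR ; no-port BR/MUL
t=7 i10:mul.MUL ; no-port MUL/BR
t=8 i11,i12:bne.BR;or.ALU ; 2-wide
t=9 i13:xor.ALU ; tail

CYCLES = 10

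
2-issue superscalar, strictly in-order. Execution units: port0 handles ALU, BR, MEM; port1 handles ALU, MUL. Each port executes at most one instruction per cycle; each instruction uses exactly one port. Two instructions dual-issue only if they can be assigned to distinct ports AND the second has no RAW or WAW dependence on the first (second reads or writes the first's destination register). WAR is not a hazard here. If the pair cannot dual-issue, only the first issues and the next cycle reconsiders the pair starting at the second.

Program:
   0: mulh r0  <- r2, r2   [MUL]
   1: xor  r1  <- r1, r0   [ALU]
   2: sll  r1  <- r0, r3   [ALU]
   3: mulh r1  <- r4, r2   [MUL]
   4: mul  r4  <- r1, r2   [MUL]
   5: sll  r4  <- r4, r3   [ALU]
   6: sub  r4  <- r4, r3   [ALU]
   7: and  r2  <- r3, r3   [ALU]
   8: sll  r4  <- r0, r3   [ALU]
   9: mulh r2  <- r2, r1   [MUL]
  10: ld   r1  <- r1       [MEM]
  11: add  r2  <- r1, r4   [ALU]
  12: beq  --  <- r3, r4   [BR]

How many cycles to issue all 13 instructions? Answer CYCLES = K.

CYCLES = 10

#0 head=0: mulh.MUL i0 RAW r0
#1 head=1: xor.ALU i1 WAW r1
#2 head=2: sll.ALU i2 WAW r1
#3 head=3: mulh.MUL i3 no-port MUL/MUL
#4 head=4: mul.MUL i4 RAW+WAW r4
#5 head=5: sll.ALU i5 RAW+WAW r4
#6 head=6: sub.ALU and.ALU i6/i7 dual
#7 head=8: sll.ALU mulh.MUL i8/i9 dual
#8 head=10: ld.MEM i10 RAW r1
#9 head=11: add.ALU beq.BR i11/i12 dual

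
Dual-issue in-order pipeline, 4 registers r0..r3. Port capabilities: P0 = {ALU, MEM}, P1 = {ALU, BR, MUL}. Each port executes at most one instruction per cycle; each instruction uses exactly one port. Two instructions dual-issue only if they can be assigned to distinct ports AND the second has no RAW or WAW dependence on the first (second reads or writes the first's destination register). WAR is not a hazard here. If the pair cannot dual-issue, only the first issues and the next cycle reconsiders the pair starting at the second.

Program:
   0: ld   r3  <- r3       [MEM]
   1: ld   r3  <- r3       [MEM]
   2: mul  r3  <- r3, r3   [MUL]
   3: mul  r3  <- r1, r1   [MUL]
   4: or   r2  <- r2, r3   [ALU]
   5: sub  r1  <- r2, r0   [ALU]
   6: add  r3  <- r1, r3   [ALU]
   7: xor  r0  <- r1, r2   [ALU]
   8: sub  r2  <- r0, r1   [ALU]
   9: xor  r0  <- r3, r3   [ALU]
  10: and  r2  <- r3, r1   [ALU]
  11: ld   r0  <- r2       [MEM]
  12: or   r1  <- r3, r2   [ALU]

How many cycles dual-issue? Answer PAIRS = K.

PAIRS = 3

[0] i0  ld  -- no-port MEM/MEM
[1] i1  ld  -- RAW+WAW r3
[2] i2  mul  -- no-port MUL/MUL
[3] i3  mul  -- RAW r3
[4] i4  or  -- RAW r2
[5] i5  sub  -- RAW r1
[6] i6&i7  add;xor  -- 2-wide
[7] i8&i9  sub;xor  -- 2-wide
[8] i10  and  -- RAW r2
[9] i11&i12  ld;or  -- 2-wide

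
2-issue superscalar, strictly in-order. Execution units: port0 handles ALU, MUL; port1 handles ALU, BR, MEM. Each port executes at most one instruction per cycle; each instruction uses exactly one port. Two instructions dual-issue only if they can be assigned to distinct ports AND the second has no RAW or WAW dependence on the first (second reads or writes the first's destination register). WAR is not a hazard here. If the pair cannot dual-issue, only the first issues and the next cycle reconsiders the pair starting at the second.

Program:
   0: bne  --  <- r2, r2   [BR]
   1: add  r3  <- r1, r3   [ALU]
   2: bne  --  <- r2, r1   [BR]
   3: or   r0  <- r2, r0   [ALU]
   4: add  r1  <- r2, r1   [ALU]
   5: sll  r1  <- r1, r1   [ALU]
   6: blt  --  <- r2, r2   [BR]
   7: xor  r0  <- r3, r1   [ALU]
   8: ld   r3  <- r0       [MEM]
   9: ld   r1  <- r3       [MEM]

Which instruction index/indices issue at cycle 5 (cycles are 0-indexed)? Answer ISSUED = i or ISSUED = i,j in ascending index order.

ISSUED = 8

t=0 i0+i1:bne.BR+add.ALU ; 2-wide
t=1 i2+i3:bne.BR+or.ALU ; 2-wide
t=2 i4:add.ALU ; RAW+WAW r1
t=3 i5+i6:sll.ALU+blt.BR ; 2-wide
t=4 i7:xor.ALU ; RAW r0
t=5 i8:ld.MEM ; no-port MEM/MEM
t=6 i9:ld.MEM ; tail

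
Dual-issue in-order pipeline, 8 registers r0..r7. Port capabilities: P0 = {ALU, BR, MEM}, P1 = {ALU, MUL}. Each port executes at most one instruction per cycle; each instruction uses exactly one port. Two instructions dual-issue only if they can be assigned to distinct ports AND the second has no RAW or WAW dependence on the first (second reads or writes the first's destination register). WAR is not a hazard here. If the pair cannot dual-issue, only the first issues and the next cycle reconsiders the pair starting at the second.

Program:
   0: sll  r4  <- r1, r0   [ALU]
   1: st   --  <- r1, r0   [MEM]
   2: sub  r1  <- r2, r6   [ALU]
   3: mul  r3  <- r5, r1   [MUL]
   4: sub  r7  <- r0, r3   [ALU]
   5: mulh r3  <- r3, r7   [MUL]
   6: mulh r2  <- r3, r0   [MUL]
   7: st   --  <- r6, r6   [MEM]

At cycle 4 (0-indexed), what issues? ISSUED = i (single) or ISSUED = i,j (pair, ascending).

ISSUED = 5

  cy0 -> i0&i1 (sll.ALU st.MEM) dual
  cy1 -> i2 (sub.ALU) RAW r1
  cy2 -> i3 (mul.MUL) RAW r3
  cy3 -> i4 (sub.ALU) RAW r7
  cy4 -> i5 (mulh.MUL) no-port MUL/MUL
  cy5 -> i6&i7 (mulh.MUL st.MEM) dual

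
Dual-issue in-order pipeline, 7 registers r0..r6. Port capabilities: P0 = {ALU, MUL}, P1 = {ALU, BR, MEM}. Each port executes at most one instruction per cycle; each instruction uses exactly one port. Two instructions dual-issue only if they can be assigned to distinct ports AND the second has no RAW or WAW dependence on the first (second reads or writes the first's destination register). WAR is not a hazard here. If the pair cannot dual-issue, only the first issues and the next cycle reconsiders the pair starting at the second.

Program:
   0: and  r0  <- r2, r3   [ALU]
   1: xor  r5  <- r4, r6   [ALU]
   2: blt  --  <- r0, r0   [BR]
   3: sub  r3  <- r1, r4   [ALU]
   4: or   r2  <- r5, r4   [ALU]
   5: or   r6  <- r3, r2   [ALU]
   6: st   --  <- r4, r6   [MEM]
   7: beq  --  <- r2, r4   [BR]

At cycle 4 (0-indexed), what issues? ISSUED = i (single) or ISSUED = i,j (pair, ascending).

t=0 i0&i1:and;xor ; 2-wide
t=1 i2&i3:blt;sub ; 2-wide
t=2 i4:or ; RAW r2
t=3 i5:or ; RAW r6
t=4 i6:st ; no-port MEM/BR
t=5 i7:beq ; tail

ISSUED = 6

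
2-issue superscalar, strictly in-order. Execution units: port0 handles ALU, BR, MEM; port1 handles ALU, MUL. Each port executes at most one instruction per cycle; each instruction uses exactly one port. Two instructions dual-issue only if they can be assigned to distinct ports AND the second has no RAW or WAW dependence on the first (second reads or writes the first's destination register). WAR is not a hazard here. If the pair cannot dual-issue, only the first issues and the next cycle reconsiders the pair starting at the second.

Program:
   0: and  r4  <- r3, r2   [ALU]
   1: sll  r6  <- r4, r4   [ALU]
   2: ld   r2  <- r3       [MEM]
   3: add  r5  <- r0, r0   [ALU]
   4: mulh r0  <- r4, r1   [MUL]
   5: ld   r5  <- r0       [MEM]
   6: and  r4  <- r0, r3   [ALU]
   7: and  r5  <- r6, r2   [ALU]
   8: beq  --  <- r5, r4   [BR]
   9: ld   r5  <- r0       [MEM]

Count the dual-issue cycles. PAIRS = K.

PAIRS = 3

0. and @i0  | RAW r4
1. sll;ld @i1&i2  | pair
2. add;mulh @i3&i4  | pair
3. ld;and @i5&i6  | pair
4. and @i7  | RAW r5
5. beq @i8  | no-port BR/MEM
6. ld @i9  | tail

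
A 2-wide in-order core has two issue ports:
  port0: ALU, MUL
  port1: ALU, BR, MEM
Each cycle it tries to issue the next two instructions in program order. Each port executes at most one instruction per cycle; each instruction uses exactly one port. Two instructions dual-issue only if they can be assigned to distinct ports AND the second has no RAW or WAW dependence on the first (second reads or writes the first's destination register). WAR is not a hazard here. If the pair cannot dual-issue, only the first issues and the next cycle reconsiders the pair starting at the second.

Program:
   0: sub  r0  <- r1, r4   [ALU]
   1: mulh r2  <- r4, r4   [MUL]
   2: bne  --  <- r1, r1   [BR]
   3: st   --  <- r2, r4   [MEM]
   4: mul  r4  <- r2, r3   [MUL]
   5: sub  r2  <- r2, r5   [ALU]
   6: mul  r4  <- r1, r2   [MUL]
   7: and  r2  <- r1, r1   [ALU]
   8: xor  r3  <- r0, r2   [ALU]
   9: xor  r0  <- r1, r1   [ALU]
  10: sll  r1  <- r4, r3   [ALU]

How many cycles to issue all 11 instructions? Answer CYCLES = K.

#0 head=0: sub+mulh i0/i1 2-wide
#1 head=2: bne i2 no-port BR/MEM
#2 head=3: st+mul i3/i4 2-wide
#3 head=5: sub i5 RAW r2
#4 head=6: mul+and i6/i7 2-wide
#5 head=8: xor+xor i8/i9 2-wide
#6 head=10: sll i10 tail

CYCLES = 7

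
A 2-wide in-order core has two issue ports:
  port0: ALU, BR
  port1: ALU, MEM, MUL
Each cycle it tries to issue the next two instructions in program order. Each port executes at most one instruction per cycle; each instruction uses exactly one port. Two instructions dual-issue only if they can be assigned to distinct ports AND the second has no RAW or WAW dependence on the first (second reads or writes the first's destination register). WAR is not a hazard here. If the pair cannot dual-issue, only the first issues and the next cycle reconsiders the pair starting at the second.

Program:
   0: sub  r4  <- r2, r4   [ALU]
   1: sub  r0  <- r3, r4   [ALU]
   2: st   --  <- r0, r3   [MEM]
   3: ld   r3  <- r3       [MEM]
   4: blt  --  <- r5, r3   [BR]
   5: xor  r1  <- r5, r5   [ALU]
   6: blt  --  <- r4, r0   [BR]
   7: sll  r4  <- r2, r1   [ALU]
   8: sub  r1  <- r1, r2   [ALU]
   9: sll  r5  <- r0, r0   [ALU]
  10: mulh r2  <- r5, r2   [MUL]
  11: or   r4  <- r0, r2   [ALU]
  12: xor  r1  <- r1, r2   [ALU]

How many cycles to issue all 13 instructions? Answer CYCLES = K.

#0 head=0: sub i0 RAW r4
#1 head=1: sub i1 RAW r0
#2 head=2: st i2 no-port MEM/MEM
#3 head=3: ld i3 RAW r3
#4 head=4: blt/xor i4/i5 2-wide
#5 head=6: blt/sll i6/i7 2-wide
#6 head=8: sub/sll i8/i9 2-wide
#7 head=10: mulh i10 RAW r2
#8 head=11: or/xor i11/i12 2-wide

CYCLES = 9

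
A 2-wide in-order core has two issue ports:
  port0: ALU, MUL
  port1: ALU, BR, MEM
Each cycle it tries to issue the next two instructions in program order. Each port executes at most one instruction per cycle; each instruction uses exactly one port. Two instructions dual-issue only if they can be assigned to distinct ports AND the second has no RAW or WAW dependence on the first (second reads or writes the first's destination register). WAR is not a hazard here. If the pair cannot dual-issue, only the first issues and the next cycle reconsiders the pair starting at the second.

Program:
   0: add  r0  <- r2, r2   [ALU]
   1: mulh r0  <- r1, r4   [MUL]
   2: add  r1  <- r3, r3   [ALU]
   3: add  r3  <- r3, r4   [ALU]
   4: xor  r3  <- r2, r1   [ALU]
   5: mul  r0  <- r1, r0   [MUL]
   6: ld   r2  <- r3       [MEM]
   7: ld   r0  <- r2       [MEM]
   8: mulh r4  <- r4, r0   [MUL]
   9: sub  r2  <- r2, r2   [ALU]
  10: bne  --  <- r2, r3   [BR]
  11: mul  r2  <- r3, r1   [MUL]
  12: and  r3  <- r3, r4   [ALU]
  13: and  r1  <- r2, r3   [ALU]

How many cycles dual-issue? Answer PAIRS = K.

t=0 i0:add.ALU ; WAW r0
t=1 i1/i2:mulh.MUL/add.ALU ; 2-wide
t=2 i3:add.ALU ; WAW r3
t=3 i4/i5:xor.ALU/mul.MUL ; 2-wide
t=4 i6:ld.MEM ; no-port MEM/MEM
t=5 i7:ld.MEM ; RAW r0
t=6 i8/i9:mulh.MUL/sub.ALU ; 2-wide
t=7 i10/i11:bne.BR/mul.MUL ; 2-wide
t=8 i12:and.ALU ; RAW r3
t=9 i13:and.ALU ; tail

PAIRS = 4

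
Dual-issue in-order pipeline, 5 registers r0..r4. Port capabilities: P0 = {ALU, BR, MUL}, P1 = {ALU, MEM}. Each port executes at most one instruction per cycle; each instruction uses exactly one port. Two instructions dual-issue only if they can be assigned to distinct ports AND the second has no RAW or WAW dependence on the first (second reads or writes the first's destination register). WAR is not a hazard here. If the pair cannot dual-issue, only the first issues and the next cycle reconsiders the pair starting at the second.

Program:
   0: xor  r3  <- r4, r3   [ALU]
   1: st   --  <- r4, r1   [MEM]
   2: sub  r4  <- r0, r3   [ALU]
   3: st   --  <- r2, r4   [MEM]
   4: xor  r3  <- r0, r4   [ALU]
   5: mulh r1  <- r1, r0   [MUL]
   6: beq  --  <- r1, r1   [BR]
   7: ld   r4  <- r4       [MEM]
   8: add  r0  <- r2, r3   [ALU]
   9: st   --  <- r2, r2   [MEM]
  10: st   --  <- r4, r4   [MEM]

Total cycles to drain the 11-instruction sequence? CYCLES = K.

  cy0 -> i0+i1 (xor.ALU;st.MEM) pair
  cy1 -> i2 (sub.ALU) RAW r4
  cy2 -> i3+i4 (st.MEM;xor.ALU) pair
  cy3 -> i5 (mulh.MUL) no-port MUL/BR
  cy4 -> i6+i7 (beq.BR;ld.MEM) pair
  cy5 -> i8+i9 (add.ALU;st.MEM) pair
  cy6 -> i10 (st.MEM) tail

CYCLES = 7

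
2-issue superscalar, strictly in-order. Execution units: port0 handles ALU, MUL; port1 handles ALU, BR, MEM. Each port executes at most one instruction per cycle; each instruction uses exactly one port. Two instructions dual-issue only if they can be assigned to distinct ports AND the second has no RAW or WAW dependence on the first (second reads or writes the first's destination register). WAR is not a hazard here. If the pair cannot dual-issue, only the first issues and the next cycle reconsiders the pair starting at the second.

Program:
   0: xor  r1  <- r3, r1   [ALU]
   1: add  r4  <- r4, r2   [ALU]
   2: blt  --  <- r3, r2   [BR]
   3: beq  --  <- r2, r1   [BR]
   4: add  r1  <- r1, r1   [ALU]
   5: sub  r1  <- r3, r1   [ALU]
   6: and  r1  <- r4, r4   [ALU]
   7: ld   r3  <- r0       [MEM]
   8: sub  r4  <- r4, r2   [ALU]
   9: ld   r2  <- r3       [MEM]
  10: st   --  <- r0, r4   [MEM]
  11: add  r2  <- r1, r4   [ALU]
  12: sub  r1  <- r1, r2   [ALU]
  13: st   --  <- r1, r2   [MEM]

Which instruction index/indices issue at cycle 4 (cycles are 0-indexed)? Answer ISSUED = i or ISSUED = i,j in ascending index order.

ISSUED = 6,7

c0: i0+i1 xor/add  2-wide
c1: i2 blt  no-port BR/BR
c2: i3+i4 beq/add  2-wide
c3: i5 sub  WAW r1
c4: i6+i7 and/ld  2-wide
c5: i8+i9 sub/ld  2-wide
c6: i10+i11 st/add  2-wide
c7: i12 sub  RAW r1
c8: i13 st  tail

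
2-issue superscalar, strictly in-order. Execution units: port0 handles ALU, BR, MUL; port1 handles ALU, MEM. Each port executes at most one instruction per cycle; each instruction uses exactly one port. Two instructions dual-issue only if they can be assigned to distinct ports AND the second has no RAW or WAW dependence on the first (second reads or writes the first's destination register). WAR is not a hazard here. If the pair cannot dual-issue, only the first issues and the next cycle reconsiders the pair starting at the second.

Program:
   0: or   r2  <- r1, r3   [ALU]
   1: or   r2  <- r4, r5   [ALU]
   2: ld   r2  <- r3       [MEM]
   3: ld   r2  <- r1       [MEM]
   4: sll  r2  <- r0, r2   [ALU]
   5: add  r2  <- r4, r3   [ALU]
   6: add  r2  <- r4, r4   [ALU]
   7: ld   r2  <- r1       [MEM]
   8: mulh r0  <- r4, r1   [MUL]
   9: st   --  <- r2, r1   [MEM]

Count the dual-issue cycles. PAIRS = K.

PAIRS = 1

t=0 i0:or ; WAW r2
t=1 i1:or ; WAW r2
t=2 i2:ld ; no-port MEM/MEM
t=3 i3:ld ; RAW+WAW r2
t=4 i4:sll ; WAW r2
t=5 i5:add ; WAW r2
t=6 i6:add ; WAW r2
t=7 i7,i8:ld/mulh ; dual
t=8 i9:st ; tail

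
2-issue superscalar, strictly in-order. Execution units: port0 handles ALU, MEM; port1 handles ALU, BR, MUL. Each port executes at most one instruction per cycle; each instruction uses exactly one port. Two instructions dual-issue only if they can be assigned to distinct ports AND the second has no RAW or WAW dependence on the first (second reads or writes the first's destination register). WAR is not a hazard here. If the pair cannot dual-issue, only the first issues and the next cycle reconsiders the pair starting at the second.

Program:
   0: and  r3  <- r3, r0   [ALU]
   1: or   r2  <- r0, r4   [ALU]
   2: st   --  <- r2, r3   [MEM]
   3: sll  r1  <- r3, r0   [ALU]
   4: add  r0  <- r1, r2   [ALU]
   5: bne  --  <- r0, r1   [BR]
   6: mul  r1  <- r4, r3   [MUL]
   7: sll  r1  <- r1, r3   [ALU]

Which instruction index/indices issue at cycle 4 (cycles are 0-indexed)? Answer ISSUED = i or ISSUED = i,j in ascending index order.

ISSUED = 6

#0 head=0: and.ALU+or.ALU i0&i1 pair
#1 head=2: st.MEM+sll.ALU i2&i3 pair
#2 head=4: add.ALU i4 RAW r0
#3 head=5: bne.BR i5 no-port BR/MUL
#4 head=6: mul.MUL i6 RAW+WAW r1
#5 head=7: sll.ALU i7 tail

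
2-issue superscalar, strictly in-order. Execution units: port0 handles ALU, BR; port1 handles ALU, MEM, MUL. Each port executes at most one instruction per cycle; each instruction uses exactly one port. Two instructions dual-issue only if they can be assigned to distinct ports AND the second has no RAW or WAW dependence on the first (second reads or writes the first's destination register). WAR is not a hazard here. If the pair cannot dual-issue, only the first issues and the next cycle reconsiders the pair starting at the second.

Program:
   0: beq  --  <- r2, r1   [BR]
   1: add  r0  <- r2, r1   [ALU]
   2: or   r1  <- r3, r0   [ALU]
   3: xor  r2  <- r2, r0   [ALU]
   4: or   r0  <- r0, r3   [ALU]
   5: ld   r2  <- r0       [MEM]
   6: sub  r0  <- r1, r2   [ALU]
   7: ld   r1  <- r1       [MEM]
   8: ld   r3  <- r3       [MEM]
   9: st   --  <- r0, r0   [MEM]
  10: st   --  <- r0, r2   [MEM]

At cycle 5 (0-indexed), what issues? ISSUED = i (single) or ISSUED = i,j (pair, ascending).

ISSUED = 8

#0 head=0: beq.BR add.ALU i0&i1 pair
#1 head=2: or.ALU xor.ALU i2&i3 pair
#2 head=4: or.ALU i4 RAW r0
#3 head=5: ld.MEM i5 RAW r2
#4 head=6: sub.ALU ld.MEM i6&i7 pair
#5 head=8: ld.MEM i8 no-port MEM/MEM
#6 head=9: st.MEM i9 no-port MEM/MEM
#7 head=10: st.MEM i10 tail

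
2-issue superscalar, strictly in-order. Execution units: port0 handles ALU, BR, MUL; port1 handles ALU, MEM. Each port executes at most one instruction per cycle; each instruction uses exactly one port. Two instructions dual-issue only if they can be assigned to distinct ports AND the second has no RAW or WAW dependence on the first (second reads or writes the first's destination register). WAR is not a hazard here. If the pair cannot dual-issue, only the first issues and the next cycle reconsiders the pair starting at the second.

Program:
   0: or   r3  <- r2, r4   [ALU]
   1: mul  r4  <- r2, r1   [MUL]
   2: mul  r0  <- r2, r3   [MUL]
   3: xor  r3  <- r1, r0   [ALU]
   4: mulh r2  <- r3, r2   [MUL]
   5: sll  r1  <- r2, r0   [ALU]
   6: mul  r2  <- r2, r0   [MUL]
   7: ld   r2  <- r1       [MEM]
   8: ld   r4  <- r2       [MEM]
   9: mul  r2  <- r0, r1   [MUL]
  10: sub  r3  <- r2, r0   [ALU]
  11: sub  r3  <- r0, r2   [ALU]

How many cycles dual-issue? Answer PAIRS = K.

c0: i0,i1 or+mul  pair
c1: i2 mul  RAW r0
c2: i3 xor  RAW r3
c3: i4 mulh  RAW r2
c4: i5,i6 sll+mul  pair
c5: i7 ld  no-port MEM/MEM
c6: i8,i9 ld+mul  pair
c7: i10 sub  WAW r3
c8: i11 sub  tail

PAIRS = 3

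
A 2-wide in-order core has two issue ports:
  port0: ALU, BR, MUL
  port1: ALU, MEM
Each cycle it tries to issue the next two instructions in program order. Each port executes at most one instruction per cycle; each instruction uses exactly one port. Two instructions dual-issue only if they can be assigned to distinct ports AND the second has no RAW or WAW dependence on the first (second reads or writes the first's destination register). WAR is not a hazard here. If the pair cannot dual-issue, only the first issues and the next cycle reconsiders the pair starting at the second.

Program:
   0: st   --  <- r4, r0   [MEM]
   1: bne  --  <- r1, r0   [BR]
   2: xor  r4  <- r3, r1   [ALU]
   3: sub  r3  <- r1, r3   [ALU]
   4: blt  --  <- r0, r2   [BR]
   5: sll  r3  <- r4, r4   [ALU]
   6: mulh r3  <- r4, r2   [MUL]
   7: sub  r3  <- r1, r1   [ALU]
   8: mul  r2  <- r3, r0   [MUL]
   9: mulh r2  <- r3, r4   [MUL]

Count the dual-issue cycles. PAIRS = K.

PAIRS = 3

0. st bne @i0&i1  | pair
1. xor sub @i2&i3  | pair
2. blt sll @i4&i5  | pair
3. mulh @i6  | WAW r3
4. sub @i7  | RAW r3
5. mul @i8  | no-port MUL/MUL
6. mulh @i9  | tail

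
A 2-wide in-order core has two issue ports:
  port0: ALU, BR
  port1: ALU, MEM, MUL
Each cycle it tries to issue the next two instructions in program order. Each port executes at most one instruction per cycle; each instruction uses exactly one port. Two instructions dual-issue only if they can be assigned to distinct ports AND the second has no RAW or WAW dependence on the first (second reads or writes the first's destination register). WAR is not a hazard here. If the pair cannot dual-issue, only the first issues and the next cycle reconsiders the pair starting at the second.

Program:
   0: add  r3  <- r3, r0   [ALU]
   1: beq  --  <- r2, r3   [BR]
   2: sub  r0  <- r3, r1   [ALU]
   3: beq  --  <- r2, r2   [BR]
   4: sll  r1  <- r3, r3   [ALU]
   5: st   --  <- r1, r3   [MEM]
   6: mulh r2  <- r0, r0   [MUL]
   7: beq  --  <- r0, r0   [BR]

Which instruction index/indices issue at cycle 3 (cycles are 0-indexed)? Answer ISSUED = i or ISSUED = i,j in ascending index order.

ISSUED = 5

0. add @i0  | RAW r3
1. beq/sub @i1&i2  | dual
2. beq/sll @i3&i4  | dual
3. st @i5  | no-port MEM/MUL
4. mulh/beq @i6&i7  | dual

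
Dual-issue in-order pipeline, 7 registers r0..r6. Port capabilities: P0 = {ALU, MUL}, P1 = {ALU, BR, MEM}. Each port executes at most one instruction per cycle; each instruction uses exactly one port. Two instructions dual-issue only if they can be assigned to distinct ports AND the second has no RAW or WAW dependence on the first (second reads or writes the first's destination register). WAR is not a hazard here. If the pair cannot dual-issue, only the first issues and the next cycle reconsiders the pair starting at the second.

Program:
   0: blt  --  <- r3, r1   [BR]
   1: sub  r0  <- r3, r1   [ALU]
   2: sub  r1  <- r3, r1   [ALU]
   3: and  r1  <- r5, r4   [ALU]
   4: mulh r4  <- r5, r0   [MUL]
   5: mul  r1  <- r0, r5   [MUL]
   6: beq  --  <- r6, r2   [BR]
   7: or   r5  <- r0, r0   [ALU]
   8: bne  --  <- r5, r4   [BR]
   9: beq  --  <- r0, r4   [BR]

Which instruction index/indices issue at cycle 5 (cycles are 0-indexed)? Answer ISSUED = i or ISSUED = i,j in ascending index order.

c0: i0+i1 blt sub  dual
c1: i2 sub  WAW r1
c2: i3+i4 and mulh  dual
c3: i5+i6 mul beq  dual
c4: i7 or  RAW r5
c5: i8 bne  no-port BR/BR
c6: i9 beq  tail

ISSUED = 8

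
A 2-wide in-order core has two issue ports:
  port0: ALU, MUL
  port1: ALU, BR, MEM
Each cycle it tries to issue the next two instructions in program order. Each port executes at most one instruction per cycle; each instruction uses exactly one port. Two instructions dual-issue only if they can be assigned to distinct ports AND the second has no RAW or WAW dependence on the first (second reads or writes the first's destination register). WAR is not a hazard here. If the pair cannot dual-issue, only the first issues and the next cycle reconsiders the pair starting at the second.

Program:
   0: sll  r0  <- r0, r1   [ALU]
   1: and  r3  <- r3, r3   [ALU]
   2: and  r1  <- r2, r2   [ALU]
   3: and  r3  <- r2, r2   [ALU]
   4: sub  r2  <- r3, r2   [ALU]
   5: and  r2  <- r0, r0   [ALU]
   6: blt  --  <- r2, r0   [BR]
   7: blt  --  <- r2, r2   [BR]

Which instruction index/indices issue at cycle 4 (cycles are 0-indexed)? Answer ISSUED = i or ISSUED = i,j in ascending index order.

[0] i0&i1  sll;and  -- 2-wide
[1] i2&i3  and;and  -- 2-wide
[2] i4  sub  -- WAW r2
[3] i5  and  -- RAW r2
[4] i6  blt  -- no-port BR/BR
[5] i7  blt  -- tail

ISSUED = 6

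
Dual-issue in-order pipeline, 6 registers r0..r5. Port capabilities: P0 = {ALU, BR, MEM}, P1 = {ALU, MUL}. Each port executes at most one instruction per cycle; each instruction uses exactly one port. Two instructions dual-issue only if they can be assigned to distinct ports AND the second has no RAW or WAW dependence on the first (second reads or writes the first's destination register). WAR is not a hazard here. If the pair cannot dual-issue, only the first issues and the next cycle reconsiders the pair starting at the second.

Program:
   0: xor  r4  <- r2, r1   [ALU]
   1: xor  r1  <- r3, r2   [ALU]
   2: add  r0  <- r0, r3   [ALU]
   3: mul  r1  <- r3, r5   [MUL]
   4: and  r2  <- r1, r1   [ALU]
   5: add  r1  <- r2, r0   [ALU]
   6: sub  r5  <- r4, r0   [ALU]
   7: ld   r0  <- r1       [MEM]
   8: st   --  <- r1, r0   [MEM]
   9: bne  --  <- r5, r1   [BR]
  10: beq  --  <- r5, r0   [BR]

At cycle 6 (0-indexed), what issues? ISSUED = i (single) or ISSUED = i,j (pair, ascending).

ISSUED = 9

0. xor/xor @i0/i1  | pair
1. add/mul @i2/i3  | pair
2. and @i4  | RAW r2
3. add/sub @i5/i6  | pair
4. ld @i7  | no-port MEM/MEM
5. st @i8  | no-port MEM/BR
6. bne @i9  | no-port BR/BR
7. beq @i10  | tail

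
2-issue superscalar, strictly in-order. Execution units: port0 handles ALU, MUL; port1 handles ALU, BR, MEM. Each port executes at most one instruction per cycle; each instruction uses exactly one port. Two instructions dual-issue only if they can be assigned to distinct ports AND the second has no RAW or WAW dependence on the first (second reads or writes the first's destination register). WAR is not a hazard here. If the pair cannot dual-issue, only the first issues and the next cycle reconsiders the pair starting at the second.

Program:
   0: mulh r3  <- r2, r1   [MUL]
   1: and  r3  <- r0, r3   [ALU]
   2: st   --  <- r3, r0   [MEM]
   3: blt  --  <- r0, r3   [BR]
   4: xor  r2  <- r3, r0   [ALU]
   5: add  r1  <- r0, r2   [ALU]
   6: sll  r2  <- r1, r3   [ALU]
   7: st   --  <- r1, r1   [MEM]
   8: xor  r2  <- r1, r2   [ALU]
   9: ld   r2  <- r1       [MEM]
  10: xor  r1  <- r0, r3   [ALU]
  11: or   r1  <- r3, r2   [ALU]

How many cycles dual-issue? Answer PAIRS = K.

PAIRS = 3

[0] i0  mulh  -- RAW+WAW r3
[1] i1  and  -- RAW r3
[2] i2  st  -- no-port MEM/BR
[3] i3/i4  blt+xor  -- pair
[4] i5  add  -- RAW r1
[5] i6/i7  sll+st  -- pair
[6] i8  xor  -- WAW r2
[7] i9/i10  ld+xor  -- pair
[8] i11  or  -- tail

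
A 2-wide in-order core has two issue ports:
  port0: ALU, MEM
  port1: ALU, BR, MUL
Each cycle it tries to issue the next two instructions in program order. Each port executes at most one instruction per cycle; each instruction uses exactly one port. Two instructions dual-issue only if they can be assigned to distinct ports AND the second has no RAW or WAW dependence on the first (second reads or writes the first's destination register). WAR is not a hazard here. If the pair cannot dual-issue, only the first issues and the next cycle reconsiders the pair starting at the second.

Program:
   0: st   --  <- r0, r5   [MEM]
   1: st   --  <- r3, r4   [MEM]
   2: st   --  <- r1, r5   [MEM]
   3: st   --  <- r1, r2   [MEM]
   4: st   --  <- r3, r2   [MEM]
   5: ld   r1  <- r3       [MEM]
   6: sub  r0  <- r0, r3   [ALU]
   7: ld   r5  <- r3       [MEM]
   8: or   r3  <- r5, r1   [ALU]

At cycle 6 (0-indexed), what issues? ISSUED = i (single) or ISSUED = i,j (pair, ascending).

ISSUED = 7

#0 head=0: st.MEM i0 no-port MEM/MEM
#1 head=1: st.MEM i1 no-port MEM/MEM
#2 head=2: st.MEM i2 no-port MEM/MEM
#3 head=3: st.MEM i3 no-port MEM/MEM
#4 head=4: st.MEM i4 no-port MEM/MEM
#5 head=5: ld.MEM/sub.ALU i5&i6 2-wide
#6 head=7: ld.MEM i7 RAW r5
#7 head=8: or.ALU i8 tail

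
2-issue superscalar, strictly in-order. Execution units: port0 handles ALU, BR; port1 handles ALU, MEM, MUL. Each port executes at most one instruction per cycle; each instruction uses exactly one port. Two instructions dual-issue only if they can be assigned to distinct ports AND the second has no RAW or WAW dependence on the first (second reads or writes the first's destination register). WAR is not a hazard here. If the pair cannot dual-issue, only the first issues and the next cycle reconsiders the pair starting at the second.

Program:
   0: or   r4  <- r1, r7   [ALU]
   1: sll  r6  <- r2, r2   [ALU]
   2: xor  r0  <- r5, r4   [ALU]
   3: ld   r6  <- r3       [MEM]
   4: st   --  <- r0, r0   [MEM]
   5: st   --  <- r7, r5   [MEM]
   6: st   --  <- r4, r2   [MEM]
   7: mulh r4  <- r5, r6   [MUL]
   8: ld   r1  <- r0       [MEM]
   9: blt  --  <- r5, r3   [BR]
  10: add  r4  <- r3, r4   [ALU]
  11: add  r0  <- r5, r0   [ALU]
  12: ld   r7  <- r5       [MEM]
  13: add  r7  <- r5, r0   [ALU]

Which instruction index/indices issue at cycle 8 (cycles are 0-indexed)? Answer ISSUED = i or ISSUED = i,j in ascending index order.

0. or.ALU sll.ALU @i0,i1  | pair
1. xor.ALU ld.MEM @i2,i3  | pair
2. st.MEM @i4  | no-port MEM/MEM
3. st.MEM @i5  | no-port MEM/MEM
4. st.MEM @i6  | no-port MEM/MUL
5. mulh.MUL @i7  | no-port MUL/MEM
6. ld.MEM blt.BR @i8,i9  | pair
7. add.ALU add.ALU @i10,i11  | pair
8. ld.MEM @i12  | WAW r7
9. add.ALU @i13  | tail

ISSUED = 12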